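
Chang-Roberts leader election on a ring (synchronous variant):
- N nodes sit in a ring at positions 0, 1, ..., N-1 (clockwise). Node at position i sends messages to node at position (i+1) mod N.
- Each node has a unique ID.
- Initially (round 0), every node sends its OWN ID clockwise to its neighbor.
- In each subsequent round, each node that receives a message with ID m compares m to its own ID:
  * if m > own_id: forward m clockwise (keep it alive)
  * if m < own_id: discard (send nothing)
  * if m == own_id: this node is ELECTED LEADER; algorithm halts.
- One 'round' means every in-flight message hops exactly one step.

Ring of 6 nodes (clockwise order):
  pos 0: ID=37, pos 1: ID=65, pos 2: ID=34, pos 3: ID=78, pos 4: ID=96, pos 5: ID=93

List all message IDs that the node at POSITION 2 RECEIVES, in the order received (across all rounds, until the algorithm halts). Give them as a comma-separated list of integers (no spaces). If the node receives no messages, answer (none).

Round 1: pos1(id65) recv 37: drop; pos2(id34) recv 65: fwd; pos3(id78) recv 34: drop; pos4(id96) recv 78: drop; pos5(id93) recv 96: fwd; pos0(id37) recv 93: fwd
Round 2: pos3(id78) recv 65: drop; pos0(id37) recv 96: fwd; pos1(id65) recv 93: fwd
Round 3: pos1(id65) recv 96: fwd; pos2(id34) recv 93: fwd
Round 4: pos2(id34) recv 96: fwd; pos3(id78) recv 93: fwd
Round 5: pos3(id78) recv 96: fwd; pos4(id96) recv 93: drop
Round 6: pos4(id96) recv 96: ELECTED

Answer: 65,93,96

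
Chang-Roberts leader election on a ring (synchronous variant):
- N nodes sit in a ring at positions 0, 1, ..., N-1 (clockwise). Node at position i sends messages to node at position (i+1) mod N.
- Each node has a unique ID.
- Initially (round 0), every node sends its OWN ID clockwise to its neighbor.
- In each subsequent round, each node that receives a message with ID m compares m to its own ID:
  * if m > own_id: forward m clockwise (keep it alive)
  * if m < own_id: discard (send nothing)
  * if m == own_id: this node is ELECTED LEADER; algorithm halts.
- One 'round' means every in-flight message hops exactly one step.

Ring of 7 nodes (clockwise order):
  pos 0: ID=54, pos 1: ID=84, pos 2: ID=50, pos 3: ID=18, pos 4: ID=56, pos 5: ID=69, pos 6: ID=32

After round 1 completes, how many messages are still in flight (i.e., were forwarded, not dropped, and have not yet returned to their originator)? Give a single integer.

Answer: 3

Derivation:
Round 1: pos1(id84) recv 54: drop; pos2(id50) recv 84: fwd; pos3(id18) recv 50: fwd; pos4(id56) recv 18: drop; pos5(id69) recv 56: drop; pos6(id32) recv 69: fwd; pos0(id54) recv 32: drop
After round 1: 3 messages still in flight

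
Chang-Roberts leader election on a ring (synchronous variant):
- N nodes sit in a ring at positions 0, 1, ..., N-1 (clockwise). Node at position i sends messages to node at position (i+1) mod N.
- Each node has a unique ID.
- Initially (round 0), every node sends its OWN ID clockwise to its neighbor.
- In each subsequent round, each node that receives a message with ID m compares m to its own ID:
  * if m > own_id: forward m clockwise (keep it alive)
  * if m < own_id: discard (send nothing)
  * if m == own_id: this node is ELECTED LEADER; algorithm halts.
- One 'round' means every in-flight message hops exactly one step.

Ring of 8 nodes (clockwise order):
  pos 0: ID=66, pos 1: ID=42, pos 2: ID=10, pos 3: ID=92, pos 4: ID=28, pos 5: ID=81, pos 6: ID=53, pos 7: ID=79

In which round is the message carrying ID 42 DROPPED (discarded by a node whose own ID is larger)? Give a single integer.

Round 1: pos1(id42) recv 66: fwd; pos2(id10) recv 42: fwd; pos3(id92) recv 10: drop; pos4(id28) recv 92: fwd; pos5(id81) recv 28: drop; pos6(id53) recv 81: fwd; pos7(id79) recv 53: drop; pos0(id66) recv 79: fwd
Round 2: pos2(id10) recv 66: fwd; pos3(id92) recv 42: drop; pos5(id81) recv 92: fwd; pos7(id79) recv 81: fwd; pos1(id42) recv 79: fwd
Round 3: pos3(id92) recv 66: drop; pos6(id53) recv 92: fwd; pos0(id66) recv 81: fwd; pos2(id10) recv 79: fwd
Round 4: pos7(id79) recv 92: fwd; pos1(id42) recv 81: fwd; pos3(id92) recv 79: drop
Round 5: pos0(id66) recv 92: fwd; pos2(id10) recv 81: fwd
Round 6: pos1(id42) recv 92: fwd; pos3(id92) recv 81: drop
Round 7: pos2(id10) recv 92: fwd
Round 8: pos3(id92) recv 92: ELECTED
Message ID 42 originates at pos 1; dropped at pos 3 in round 2

Answer: 2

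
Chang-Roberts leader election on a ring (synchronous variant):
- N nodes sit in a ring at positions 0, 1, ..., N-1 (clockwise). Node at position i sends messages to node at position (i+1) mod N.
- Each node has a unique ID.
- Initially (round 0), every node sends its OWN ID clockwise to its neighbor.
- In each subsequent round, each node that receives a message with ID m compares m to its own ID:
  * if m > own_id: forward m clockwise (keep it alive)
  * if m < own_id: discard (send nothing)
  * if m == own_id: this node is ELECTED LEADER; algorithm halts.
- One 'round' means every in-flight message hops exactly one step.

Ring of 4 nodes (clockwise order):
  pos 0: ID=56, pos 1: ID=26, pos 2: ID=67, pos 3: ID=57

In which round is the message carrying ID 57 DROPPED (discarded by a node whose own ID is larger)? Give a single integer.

Answer: 3

Derivation:
Round 1: pos1(id26) recv 56: fwd; pos2(id67) recv 26: drop; pos3(id57) recv 67: fwd; pos0(id56) recv 57: fwd
Round 2: pos2(id67) recv 56: drop; pos0(id56) recv 67: fwd; pos1(id26) recv 57: fwd
Round 3: pos1(id26) recv 67: fwd; pos2(id67) recv 57: drop
Round 4: pos2(id67) recv 67: ELECTED
Message ID 57 originates at pos 3; dropped at pos 2 in round 3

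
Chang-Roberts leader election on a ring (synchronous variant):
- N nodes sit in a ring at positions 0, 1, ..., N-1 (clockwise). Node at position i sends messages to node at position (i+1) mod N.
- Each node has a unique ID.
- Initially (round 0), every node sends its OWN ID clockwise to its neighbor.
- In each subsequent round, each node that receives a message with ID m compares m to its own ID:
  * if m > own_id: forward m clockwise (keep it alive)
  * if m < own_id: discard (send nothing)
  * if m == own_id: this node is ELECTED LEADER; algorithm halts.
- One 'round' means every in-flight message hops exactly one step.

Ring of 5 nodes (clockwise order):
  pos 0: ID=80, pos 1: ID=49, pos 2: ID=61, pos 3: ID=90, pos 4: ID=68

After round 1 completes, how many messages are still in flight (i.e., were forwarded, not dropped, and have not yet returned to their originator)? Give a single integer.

Round 1: pos1(id49) recv 80: fwd; pos2(id61) recv 49: drop; pos3(id90) recv 61: drop; pos4(id68) recv 90: fwd; pos0(id80) recv 68: drop
After round 1: 2 messages still in flight

Answer: 2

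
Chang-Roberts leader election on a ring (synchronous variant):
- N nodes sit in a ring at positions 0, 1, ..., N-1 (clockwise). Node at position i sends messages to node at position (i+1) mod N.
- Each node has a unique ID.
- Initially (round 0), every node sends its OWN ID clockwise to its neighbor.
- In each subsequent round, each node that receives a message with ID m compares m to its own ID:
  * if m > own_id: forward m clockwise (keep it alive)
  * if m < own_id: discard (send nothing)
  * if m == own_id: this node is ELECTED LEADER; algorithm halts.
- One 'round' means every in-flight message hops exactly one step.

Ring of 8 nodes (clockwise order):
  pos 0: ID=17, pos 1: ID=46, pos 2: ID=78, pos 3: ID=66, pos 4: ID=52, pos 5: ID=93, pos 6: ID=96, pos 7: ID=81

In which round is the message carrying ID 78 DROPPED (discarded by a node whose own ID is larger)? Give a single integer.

Answer: 3

Derivation:
Round 1: pos1(id46) recv 17: drop; pos2(id78) recv 46: drop; pos3(id66) recv 78: fwd; pos4(id52) recv 66: fwd; pos5(id93) recv 52: drop; pos6(id96) recv 93: drop; pos7(id81) recv 96: fwd; pos0(id17) recv 81: fwd
Round 2: pos4(id52) recv 78: fwd; pos5(id93) recv 66: drop; pos0(id17) recv 96: fwd; pos1(id46) recv 81: fwd
Round 3: pos5(id93) recv 78: drop; pos1(id46) recv 96: fwd; pos2(id78) recv 81: fwd
Round 4: pos2(id78) recv 96: fwd; pos3(id66) recv 81: fwd
Round 5: pos3(id66) recv 96: fwd; pos4(id52) recv 81: fwd
Round 6: pos4(id52) recv 96: fwd; pos5(id93) recv 81: drop
Round 7: pos5(id93) recv 96: fwd
Round 8: pos6(id96) recv 96: ELECTED
Message ID 78 originates at pos 2; dropped at pos 5 in round 3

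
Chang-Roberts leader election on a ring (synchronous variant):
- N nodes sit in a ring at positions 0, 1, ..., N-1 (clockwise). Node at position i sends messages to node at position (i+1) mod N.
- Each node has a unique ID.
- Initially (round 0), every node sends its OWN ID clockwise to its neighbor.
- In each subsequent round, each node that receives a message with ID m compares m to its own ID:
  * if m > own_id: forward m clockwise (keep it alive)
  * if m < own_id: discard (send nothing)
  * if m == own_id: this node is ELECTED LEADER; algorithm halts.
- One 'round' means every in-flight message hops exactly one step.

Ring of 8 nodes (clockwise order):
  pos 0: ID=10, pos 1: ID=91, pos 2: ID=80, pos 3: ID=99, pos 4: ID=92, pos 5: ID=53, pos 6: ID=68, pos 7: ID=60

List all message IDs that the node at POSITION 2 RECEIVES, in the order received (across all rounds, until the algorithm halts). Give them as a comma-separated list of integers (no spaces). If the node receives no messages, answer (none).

Answer: 91,92,99

Derivation:
Round 1: pos1(id91) recv 10: drop; pos2(id80) recv 91: fwd; pos3(id99) recv 80: drop; pos4(id92) recv 99: fwd; pos5(id53) recv 92: fwd; pos6(id68) recv 53: drop; pos7(id60) recv 68: fwd; pos0(id10) recv 60: fwd
Round 2: pos3(id99) recv 91: drop; pos5(id53) recv 99: fwd; pos6(id68) recv 92: fwd; pos0(id10) recv 68: fwd; pos1(id91) recv 60: drop
Round 3: pos6(id68) recv 99: fwd; pos7(id60) recv 92: fwd; pos1(id91) recv 68: drop
Round 4: pos7(id60) recv 99: fwd; pos0(id10) recv 92: fwd
Round 5: pos0(id10) recv 99: fwd; pos1(id91) recv 92: fwd
Round 6: pos1(id91) recv 99: fwd; pos2(id80) recv 92: fwd
Round 7: pos2(id80) recv 99: fwd; pos3(id99) recv 92: drop
Round 8: pos3(id99) recv 99: ELECTED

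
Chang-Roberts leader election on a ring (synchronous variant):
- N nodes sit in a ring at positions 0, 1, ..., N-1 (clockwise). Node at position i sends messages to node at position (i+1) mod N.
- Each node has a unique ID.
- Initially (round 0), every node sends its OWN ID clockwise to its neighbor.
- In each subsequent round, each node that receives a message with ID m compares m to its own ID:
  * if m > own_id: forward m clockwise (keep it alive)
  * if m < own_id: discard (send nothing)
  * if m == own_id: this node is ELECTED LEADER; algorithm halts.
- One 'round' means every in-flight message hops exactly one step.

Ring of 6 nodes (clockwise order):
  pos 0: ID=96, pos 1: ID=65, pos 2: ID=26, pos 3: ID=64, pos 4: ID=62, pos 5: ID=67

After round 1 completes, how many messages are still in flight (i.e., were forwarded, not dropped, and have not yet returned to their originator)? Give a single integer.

Answer: 3

Derivation:
Round 1: pos1(id65) recv 96: fwd; pos2(id26) recv 65: fwd; pos3(id64) recv 26: drop; pos4(id62) recv 64: fwd; pos5(id67) recv 62: drop; pos0(id96) recv 67: drop
After round 1: 3 messages still in flight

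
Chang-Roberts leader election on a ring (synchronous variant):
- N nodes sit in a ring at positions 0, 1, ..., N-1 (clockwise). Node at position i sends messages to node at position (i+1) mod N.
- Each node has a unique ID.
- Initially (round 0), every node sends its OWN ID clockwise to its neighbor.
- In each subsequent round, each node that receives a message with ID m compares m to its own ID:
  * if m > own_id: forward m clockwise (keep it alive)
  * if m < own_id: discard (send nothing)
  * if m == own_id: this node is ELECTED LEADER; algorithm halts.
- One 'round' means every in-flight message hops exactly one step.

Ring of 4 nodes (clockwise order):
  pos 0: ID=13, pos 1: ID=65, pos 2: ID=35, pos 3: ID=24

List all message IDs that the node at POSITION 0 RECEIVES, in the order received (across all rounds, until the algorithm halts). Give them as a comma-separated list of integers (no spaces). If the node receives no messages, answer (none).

Round 1: pos1(id65) recv 13: drop; pos2(id35) recv 65: fwd; pos3(id24) recv 35: fwd; pos0(id13) recv 24: fwd
Round 2: pos3(id24) recv 65: fwd; pos0(id13) recv 35: fwd; pos1(id65) recv 24: drop
Round 3: pos0(id13) recv 65: fwd; pos1(id65) recv 35: drop
Round 4: pos1(id65) recv 65: ELECTED

Answer: 24,35,65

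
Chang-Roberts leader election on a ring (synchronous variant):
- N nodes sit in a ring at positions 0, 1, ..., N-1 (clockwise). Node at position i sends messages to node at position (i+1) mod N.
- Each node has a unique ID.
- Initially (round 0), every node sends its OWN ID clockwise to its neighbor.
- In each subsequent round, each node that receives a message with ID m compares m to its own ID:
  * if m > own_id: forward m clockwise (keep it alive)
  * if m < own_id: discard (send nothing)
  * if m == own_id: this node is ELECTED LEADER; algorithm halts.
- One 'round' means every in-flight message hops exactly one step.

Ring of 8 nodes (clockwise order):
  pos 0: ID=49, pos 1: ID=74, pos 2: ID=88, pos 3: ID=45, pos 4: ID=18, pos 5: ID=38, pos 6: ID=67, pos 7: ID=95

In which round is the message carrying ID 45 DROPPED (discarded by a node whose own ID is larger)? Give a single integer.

Round 1: pos1(id74) recv 49: drop; pos2(id88) recv 74: drop; pos3(id45) recv 88: fwd; pos4(id18) recv 45: fwd; pos5(id38) recv 18: drop; pos6(id67) recv 38: drop; pos7(id95) recv 67: drop; pos0(id49) recv 95: fwd
Round 2: pos4(id18) recv 88: fwd; pos5(id38) recv 45: fwd; pos1(id74) recv 95: fwd
Round 3: pos5(id38) recv 88: fwd; pos6(id67) recv 45: drop; pos2(id88) recv 95: fwd
Round 4: pos6(id67) recv 88: fwd; pos3(id45) recv 95: fwd
Round 5: pos7(id95) recv 88: drop; pos4(id18) recv 95: fwd
Round 6: pos5(id38) recv 95: fwd
Round 7: pos6(id67) recv 95: fwd
Round 8: pos7(id95) recv 95: ELECTED
Message ID 45 originates at pos 3; dropped at pos 6 in round 3

Answer: 3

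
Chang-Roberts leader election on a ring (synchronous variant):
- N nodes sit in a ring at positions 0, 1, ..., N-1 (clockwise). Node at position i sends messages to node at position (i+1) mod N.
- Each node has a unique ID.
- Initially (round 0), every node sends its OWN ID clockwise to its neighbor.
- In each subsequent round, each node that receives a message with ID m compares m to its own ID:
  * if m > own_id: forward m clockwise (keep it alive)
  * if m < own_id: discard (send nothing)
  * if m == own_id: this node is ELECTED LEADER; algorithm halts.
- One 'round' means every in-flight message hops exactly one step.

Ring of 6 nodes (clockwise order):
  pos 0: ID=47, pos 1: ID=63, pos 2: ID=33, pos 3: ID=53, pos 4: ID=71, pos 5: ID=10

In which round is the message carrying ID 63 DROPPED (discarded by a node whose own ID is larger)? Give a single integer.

Answer: 3

Derivation:
Round 1: pos1(id63) recv 47: drop; pos2(id33) recv 63: fwd; pos3(id53) recv 33: drop; pos4(id71) recv 53: drop; pos5(id10) recv 71: fwd; pos0(id47) recv 10: drop
Round 2: pos3(id53) recv 63: fwd; pos0(id47) recv 71: fwd
Round 3: pos4(id71) recv 63: drop; pos1(id63) recv 71: fwd
Round 4: pos2(id33) recv 71: fwd
Round 5: pos3(id53) recv 71: fwd
Round 6: pos4(id71) recv 71: ELECTED
Message ID 63 originates at pos 1; dropped at pos 4 in round 3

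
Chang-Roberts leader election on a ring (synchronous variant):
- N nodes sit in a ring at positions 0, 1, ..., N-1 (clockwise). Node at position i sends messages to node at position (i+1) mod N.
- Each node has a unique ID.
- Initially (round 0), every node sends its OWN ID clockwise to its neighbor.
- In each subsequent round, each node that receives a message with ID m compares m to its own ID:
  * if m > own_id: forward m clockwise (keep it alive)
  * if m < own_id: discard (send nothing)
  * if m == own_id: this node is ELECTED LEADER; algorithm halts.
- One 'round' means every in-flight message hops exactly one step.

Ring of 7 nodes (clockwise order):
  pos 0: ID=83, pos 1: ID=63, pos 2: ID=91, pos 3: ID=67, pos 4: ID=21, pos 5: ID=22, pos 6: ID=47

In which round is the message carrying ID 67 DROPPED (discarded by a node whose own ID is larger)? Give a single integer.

Round 1: pos1(id63) recv 83: fwd; pos2(id91) recv 63: drop; pos3(id67) recv 91: fwd; pos4(id21) recv 67: fwd; pos5(id22) recv 21: drop; pos6(id47) recv 22: drop; pos0(id83) recv 47: drop
Round 2: pos2(id91) recv 83: drop; pos4(id21) recv 91: fwd; pos5(id22) recv 67: fwd
Round 3: pos5(id22) recv 91: fwd; pos6(id47) recv 67: fwd
Round 4: pos6(id47) recv 91: fwd; pos0(id83) recv 67: drop
Round 5: pos0(id83) recv 91: fwd
Round 6: pos1(id63) recv 91: fwd
Round 7: pos2(id91) recv 91: ELECTED
Message ID 67 originates at pos 3; dropped at pos 0 in round 4

Answer: 4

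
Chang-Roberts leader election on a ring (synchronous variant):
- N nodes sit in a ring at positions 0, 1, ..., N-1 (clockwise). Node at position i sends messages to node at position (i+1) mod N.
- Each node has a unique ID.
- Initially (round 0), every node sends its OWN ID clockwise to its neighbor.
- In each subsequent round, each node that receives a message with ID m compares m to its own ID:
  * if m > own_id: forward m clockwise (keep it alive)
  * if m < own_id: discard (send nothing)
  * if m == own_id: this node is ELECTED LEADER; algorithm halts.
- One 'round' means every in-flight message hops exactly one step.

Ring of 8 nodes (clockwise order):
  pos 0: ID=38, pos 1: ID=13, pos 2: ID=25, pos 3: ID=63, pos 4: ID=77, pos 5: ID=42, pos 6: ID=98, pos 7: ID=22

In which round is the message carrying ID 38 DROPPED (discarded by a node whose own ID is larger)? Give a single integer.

Round 1: pos1(id13) recv 38: fwd; pos2(id25) recv 13: drop; pos3(id63) recv 25: drop; pos4(id77) recv 63: drop; pos5(id42) recv 77: fwd; pos6(id98) recv 42: drop; pos7(id22) recv 98: fwd; pos0(id38) recv 22: drop
Round 2: pos2(id25) recv 38: fwd; pos6(id98) recv 77: drop; pos0(id38) recv 98: fwd
Round 3: pos3(id63) recv 38: drop; pos1(id13) recv 98: fwd
Round 4: pos2(id25) recv 98: fwd
Round 5: pos3(id63) recv 98: fwd
Round 6: pos4(id77) recv 98: fwd
Round 7: pos5(id42) recv 98: fwd
Round 8: pos6(id98) recv 98: ELECTED
Message ID 38 originates at pos 0; dropped at pos 3 in round 3

Answer: 3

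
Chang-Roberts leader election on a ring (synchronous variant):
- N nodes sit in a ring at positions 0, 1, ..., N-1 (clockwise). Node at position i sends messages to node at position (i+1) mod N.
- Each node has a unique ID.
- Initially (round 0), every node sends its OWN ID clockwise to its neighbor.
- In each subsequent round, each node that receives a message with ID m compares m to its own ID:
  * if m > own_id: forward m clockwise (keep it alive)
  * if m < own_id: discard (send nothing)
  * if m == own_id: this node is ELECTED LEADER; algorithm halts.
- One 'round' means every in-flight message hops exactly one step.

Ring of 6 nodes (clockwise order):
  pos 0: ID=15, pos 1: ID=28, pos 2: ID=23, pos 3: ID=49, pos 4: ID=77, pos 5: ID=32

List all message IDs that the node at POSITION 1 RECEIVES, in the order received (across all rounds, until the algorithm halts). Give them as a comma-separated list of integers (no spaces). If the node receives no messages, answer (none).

Round 1: pos1(id28) recv 15: drop; pos2(id23) recv 28: fwd; pos3(id49) recv 23: drop; pos4(id77) recv 49: drop; pos5(id32) recv 77: fwd; pos0(id15) recv 32: fwd
Round 2: pos3(id49) recv 28: drop; pos0(id15) recv 77: fwd; pos1(id28) recv 32: fwd
Round 3: pos1(id28) recv 77: fwd; pos2(id23) recv 32: fwd
Round 4: pos2(id23) recv 77: fwd; pos3(id49) recv 32: drop
Round 5: pos3(id49) recv 77: fwd
Round 6: pos4(id77) recv 77: ELECTED

Answer: 15,32,77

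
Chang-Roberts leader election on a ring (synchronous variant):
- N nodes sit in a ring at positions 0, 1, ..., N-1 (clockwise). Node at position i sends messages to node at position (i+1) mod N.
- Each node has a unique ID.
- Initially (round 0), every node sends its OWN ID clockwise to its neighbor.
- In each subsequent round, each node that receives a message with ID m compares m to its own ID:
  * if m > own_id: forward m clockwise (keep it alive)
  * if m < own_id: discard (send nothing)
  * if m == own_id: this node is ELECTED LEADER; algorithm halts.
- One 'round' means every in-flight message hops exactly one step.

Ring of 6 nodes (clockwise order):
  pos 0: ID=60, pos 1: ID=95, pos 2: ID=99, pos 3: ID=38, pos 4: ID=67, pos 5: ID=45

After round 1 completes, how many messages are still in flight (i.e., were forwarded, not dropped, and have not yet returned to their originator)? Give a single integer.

Answer: 2

Derivation:
Round 1: pos1(id95) recv 60: drop; pos2(id99) recv 95: drop; pos3(id38) recv 99: fwd; pos4(id67) recv 38: drop; pos5(id45) recv 67: fwd; pos0(id60) recv 45: drop
After round 1: 2 messages still in flight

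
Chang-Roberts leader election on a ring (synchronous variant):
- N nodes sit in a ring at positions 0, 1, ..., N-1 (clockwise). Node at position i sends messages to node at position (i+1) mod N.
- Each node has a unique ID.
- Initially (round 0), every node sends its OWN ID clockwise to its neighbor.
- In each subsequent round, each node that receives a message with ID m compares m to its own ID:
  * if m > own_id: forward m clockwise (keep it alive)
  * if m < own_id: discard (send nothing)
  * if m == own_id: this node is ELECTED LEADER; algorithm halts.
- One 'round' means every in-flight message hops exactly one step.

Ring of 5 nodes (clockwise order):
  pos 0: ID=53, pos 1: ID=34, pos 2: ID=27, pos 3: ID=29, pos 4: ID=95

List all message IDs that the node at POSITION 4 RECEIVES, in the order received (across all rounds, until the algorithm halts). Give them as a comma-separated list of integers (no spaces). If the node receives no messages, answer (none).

Round 1: pos1(id34) recv 53: fwd; pos2(id27) recv 34: fwd; pos3(id29) recv 27: drop; pos4(id95) recv 29: drop; pos0(id53) recv 95: fwd
Round 2: pos2(id27) recv 53: fwd; pos3(id29) recv 34: fwd; pos1(id34) recv 95: fwd
Round 3: pos3(id29) recv 53: fwd; pos4(id95) recv 34: drop; pos2(id27) recv 95: fwd
Round 4: pos4(id95) recv 53: drop; pos3(id29) recv 95: fwd
Round 5: pos4(id95) recv 95: ELECTED

Answer: 29,34,53,95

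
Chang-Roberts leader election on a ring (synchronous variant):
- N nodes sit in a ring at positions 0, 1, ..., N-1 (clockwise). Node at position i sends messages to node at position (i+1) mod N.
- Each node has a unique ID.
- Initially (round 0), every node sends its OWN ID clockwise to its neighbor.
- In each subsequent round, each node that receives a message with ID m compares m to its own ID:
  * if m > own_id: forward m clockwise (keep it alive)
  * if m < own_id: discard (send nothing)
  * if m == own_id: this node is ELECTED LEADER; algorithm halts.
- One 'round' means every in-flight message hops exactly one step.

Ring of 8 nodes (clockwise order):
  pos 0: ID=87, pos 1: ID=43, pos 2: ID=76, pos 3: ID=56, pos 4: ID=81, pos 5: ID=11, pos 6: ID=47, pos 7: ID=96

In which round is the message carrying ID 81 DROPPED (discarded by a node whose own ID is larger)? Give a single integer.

Answer: 3

Derivation:
Round 1: pos1(id43) recv 87: fwd; pos2(id76) recv 43: drop; pos3(id56) recv 76: fwd; pos4(id81) recv 56: drop; pos5(id11) recv 81: fwd; pos6(id47) recv 11: drop; pos7(id96) recv 47: drop; pos0(id87) recv 96: fwd
Round 2: pos2(id76) recv 87: fwd; pos4(id81) recv 76: drop; pos6(id47) recv 81: fwd; pos1(id43) recv 96: fwd
Round 3: pos3(id56) recv 87: fwd; pos7(id96) recv 81: drop; pos2(id76) recv 96: fwd
Round 4: pos4(id81) recv 87: fwd; pos3(id56) recv 96: fwd
Round 5: pos5(id11) recv 87: fwd; pos4(id81) recv 96: fwd
Round 6: pos6(id47) recv 87: fwd; pos5(id11) recv 96: fwd
Round 7: pos7(id96) recv 87: drop; pos6(id47) recv 96: fwd
Round 8: pos7(id96) recv 96: ELECTED
Message ID 81 originates at pos 4; dropped at pos 7 in round 3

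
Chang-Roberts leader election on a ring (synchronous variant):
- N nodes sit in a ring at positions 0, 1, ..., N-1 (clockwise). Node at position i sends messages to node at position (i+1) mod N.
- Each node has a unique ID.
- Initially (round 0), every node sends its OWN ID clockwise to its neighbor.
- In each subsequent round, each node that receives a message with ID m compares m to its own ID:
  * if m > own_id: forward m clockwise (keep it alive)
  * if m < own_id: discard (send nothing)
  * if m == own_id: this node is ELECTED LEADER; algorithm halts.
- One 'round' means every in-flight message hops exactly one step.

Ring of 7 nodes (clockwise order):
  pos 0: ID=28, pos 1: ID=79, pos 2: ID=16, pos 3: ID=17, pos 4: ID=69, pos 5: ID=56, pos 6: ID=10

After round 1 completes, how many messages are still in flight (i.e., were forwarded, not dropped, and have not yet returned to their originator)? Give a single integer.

Answer: 3

Derivation:
Round 1: pos1(id79) recv 28: drop; pos2(id16) recv 79: fwd; pos3(id17) recv 16: drop; pos4(id69) recv 17: drop; pos5(id56) recv 69: fwd; pos6(id10) recv 56: fwd; pos0(id28) recv 10: drop
After round 1: 3 messages still in flight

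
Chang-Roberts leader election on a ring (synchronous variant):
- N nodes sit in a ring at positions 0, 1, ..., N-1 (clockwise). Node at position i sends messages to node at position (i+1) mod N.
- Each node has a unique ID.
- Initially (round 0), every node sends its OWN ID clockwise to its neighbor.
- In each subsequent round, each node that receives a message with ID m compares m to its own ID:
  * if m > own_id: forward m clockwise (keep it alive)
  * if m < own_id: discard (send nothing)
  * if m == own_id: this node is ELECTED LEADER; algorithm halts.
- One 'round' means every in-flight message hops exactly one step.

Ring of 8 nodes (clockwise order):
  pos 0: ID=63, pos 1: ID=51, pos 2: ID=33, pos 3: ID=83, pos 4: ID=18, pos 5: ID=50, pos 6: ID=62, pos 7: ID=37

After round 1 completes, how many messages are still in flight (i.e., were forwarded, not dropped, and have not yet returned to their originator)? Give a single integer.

Round 1: pos1(id51) recv 63: fwd; pos2(id33) recv 51: fwd; pos3(id83) recv 33: drop; pos4(id18) recv 83: fwd; pos5(id50) recv 18: drop; pos6(id62) recv 50: drop; pos7(id37) recv 62: fwd; pos0(id63) recv 37: drop
After round 1: 4 messages still in flight

Answer: 4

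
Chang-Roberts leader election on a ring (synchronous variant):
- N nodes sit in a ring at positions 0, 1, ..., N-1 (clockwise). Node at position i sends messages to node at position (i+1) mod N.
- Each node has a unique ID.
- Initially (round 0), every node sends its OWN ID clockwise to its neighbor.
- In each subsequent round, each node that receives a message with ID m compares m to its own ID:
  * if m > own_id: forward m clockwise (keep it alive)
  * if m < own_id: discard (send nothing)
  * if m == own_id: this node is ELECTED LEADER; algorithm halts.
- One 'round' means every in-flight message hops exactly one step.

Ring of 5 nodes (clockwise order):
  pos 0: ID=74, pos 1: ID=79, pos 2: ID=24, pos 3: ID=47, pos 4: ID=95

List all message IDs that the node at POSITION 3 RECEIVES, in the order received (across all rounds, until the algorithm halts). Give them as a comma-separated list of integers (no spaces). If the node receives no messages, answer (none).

Answer: 24,79,95

Derivation:
Round 1: pos1(id79) recv 74: drop; pos2(id24) recv 79: fwd; pos3(id47) recv 24: drop; pos4(id95) recv 47: drop; pos0(id74) recv 95: fwd
Round 2: pos3(id47) recv 79: fwd; pos1(id79) recv 95: fwd
Round 3: pos4(id95) recv 79: drop; pos2(id24) recv 95: fwd
Round 4: pos3(id47) recv 95: fwd
Round 5: pos4(id95) recv 95: ELECTED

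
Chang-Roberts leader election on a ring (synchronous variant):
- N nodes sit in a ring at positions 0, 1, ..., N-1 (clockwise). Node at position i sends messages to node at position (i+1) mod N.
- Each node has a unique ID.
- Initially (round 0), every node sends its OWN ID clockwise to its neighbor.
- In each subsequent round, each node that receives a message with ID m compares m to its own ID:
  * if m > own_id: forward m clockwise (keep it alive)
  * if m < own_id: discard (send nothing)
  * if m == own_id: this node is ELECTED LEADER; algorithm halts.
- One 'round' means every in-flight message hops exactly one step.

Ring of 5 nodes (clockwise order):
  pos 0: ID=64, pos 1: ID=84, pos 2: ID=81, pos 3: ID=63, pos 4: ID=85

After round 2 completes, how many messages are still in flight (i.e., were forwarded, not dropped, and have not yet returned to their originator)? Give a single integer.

Round 1: pos1(id84) recv 64: drop; pos2(id81) recv 84: fwd; pos3(id63) recv 81: fwd; pos4(id85) recv 63: drop; pos0(id64) recv 85: fwd
Round 2: pos3(id63) recv 84: fwd; pos4(id85) recv 81: drop; pos1(id84) recv 85: fwd
After round 2: 2 messages still in flight

Answer: 2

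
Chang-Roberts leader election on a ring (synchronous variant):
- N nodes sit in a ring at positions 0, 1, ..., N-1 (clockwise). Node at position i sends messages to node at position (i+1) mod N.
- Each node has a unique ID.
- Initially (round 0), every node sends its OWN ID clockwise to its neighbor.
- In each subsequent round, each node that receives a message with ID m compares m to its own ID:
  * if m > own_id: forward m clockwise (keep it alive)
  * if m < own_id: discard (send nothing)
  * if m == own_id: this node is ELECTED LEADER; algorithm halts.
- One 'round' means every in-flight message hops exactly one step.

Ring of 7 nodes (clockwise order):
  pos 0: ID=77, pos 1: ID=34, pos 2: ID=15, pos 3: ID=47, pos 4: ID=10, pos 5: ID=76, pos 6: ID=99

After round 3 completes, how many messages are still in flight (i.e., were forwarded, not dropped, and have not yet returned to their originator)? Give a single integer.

Answer: 2

Derivation:
Round 1: pos1(id34) recv 77: fwd; pos2(id15) recv 34: fwd; pos3(id47) recv 15: drop; pos4(id10) recv 47: fwd; pos5(id76) recv 10: drop; pos6(id99) recv 76: drop; pos0(id77) recv 99: fwd
Round 2: pos2(id15) recv 77: fwd; pos3(id47) recv 34: drop; pos5(id76) recv 47: drop; pos1(id34) recv 99: fwd
Round 3: pos3(id47) recv 77: fwd; pos2(id15) recv 99: fwd
After round 3: 2 messages still in flight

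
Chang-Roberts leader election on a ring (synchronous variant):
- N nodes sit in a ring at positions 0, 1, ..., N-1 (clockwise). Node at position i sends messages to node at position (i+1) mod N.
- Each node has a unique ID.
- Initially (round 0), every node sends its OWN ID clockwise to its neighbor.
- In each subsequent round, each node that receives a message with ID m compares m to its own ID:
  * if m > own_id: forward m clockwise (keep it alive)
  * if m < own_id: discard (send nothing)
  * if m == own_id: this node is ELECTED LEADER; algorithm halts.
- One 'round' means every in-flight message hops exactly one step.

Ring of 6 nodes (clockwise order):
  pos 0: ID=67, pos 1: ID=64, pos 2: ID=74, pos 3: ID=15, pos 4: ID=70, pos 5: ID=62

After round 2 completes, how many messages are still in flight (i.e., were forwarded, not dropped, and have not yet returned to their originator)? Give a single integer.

Answer: 2

Derivation:
Round 1: pos1(id64) recv 67: fwd; pos2(id74) recv 64: drop; pos3(id15) recv 74: fwd; pos4(id70) recv 15: drop; pos5(id62) recv 70: fwd; pos0(id67) recv 62: drop
Round 2: pos2(id74) recv 67: drop; pos4(id70) recv 74: fwd; pos0(id67) recv 70: fwd
After round 2: 2 messages still in flight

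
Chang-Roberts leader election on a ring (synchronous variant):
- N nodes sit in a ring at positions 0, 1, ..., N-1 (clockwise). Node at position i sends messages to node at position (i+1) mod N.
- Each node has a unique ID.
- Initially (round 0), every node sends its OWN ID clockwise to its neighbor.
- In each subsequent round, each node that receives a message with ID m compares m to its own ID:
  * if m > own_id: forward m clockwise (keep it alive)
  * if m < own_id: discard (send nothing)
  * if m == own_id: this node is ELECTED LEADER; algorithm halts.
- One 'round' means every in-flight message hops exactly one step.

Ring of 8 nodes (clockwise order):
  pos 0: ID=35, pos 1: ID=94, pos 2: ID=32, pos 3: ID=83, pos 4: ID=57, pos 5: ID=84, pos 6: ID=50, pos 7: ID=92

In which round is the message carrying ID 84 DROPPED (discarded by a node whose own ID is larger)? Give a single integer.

Answer: 2

Derivation:
Round 1: pos1(id94) recv 35: drop; pos2(id32) recv 94: fwd; pos3(id83) recv 32: drop; pos4(id57) recv 83: fwd; pos5(id84) recv 57: drop; pos6(id50) recv 84: fwd; pos7(id92) recv 50: drop; pos0(id35) recv 92: fwd
Round 2: pos3(id83) recv 94: fwd; pos5(id84) recv 83: drop; pos7(id92) recv 84: drop; pos1(id94) recv 92: drop
Round 3: pos4(id57) recv 94: fwd
Round 4: pos5(id84) recv 94: fwd
Round 5: pos6(id50) recv 94: fwd
Round 6: pos7(id92) recv 94: fwd
Round 7: pos0(id35) recv 94: fwd
Round 8: pos1(id94) recv 94: ELECTED
Message ID 84 originates at pos 5; dropped at pos 7 in round 2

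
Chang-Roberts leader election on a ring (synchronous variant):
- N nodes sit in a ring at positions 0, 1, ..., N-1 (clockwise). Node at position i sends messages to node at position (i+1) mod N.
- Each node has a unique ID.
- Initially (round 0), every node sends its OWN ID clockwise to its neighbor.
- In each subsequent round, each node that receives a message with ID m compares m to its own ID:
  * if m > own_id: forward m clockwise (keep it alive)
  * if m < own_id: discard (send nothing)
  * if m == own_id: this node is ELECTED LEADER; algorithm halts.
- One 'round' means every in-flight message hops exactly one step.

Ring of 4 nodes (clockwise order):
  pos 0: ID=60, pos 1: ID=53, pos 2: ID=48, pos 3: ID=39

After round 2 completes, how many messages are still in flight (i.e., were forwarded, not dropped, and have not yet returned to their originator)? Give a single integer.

Answer: 2

Derivation:
Round 1: pos1(id53) recv 60: fwd; pos2(id48) recv 53: fwd; pos3(id39) recv 48: fwd; pos0(id60) recv 39: drop
Round 2: pos2(id48) recv 60: fwd; pos3(id39) recv 53: fwd; pos0(id60) recv 48: drop
After round 2: 2 messages still in flight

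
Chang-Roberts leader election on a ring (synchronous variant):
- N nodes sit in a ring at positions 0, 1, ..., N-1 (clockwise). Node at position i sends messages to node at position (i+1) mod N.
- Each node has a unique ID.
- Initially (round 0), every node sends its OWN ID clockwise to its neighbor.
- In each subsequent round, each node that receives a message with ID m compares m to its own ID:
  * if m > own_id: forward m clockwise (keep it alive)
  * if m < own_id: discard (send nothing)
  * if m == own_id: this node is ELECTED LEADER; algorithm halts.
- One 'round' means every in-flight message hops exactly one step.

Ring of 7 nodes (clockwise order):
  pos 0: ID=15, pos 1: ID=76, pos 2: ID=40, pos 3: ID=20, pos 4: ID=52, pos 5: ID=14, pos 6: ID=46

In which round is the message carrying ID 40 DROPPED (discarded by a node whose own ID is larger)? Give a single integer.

Round 1: pos1(id76) recv 15: drop; pos2(id40) recv 76: fwd; pos3(id20) recv 40: fwd; pos4(id52) recv 20: drop; pos5(id14) recv 52: fwd; pos6(id46) recv 14: drop; pos0(id15) recv 46: fwd
Round 2: pos3(id20) recv 76: fwd; pos4(id52) recv 40: drop; pos6(id46) recv 52: fwd; pos1(id76) recv 46: drop
Round 3: pos4(id52) recv 76: fwd; pos0(id15) recv 52: fwd
Round 4: pos5(id14) recv 76: fwd; pos1(id76) recv 52: drop
Round 5: pos6(id46) recv 76: fwd
Round 6: pos0(id15) recv 76: fwd
Round 7: pos1(id76) recv 76: ELECTED
Message ID 40 originates at pos 2; dropped at pos 4 in round 2

Answer: 2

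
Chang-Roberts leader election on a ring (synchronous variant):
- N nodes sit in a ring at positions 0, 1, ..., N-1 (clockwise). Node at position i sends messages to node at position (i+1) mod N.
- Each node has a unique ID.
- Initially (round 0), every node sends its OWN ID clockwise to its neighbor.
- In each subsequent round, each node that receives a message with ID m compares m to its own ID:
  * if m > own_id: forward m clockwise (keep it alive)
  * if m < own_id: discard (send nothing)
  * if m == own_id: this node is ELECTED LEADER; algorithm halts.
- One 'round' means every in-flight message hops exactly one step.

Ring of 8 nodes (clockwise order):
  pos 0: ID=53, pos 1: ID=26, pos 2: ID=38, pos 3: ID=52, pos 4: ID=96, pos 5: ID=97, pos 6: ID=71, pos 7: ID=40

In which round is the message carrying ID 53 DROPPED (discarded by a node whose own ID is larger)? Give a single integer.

Answer: 4

Derivation:
Round 1: pos1(id26) recv 53: fwd; pos2(id38) recv 26: drop; pos3(id52) recv 38: drop; pos4(id96) recv 52: drop; pos5(id97) recv 96: drop; pos6(id71) recv 97: fwd; pos7(id40) recv 71: fwd; pos0(id53) recv 40: drop
Round 2: pos2(id38) recv 53: fwd; pos7(id40) recv 97: fwd; pos0(id53) recv 71: fwd
Round 3: pos3(id52) recv 53: fwd; pos0(id53) recv 97: fwd; pos1(id26) recv 71: fwd
Round 4: pos4(id96) recv 53: drop; pos1(id26) recv 97: fwd; pos2(id38) recv 71: fwd
Round 5: pos2(id38) recv 97: fwd; pos3(id52) recv 71: fwd
Round 6: pos3(id52) recv 97: fwd; pos4(id96) recv 71: drop
Round 7: pos4(id96) recv 97: fwd
Round 8: pos5(id97) recv 97: ELECTED
Message ID 53 originates at pos 0; dropped at pos 4 in round 4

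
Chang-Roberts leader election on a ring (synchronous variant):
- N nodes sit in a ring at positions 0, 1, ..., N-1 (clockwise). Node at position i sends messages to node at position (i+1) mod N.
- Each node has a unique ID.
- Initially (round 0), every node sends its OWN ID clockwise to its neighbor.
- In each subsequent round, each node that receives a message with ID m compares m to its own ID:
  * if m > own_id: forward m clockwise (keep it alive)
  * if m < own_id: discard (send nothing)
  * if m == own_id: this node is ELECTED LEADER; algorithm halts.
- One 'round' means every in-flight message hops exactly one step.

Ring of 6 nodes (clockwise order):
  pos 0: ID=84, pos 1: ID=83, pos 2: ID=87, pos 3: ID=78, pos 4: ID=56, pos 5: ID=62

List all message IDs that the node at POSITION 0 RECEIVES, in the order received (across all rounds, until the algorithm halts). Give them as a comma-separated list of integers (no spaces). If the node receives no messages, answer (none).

Round 1: pos1(id83) recv 84: fwd; pos2(id87) recv 83: drop; pos3(id78) recv 87: fwd; pos4(id56) recv 78: fwd; pos5(id62) recv 56: drop; pos0(id84) recv 62: drop
Round 2: pos2(id87) recv 84: drop; pos4(id56) recv 87: fwd; pos5(id62) recv 78: fwd
Round 3: pos5(id62) recv 87: fwd; pos0(id84) recv 78: drop
Round 4: pos0(id84) recv 87: fwd
Round 5: pos1(id83) recv 87: fwd
Round 6: pos2(id87) recv 87: ELECTED

Answer: 62,78,87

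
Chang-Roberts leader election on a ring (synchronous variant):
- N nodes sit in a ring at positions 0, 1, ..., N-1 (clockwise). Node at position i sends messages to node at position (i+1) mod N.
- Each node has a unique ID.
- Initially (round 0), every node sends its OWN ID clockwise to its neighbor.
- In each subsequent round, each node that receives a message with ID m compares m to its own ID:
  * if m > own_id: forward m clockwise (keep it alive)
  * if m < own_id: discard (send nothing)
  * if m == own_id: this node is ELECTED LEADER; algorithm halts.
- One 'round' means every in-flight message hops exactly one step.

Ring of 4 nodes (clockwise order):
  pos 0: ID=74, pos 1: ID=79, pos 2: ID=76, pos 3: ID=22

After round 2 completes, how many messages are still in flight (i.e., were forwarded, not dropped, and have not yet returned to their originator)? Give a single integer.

Round 1: pos1(id79) recv 74: drop; pos2(id76) recv 79: fwd; pos3(id22) recv 76: fwd; pos0(id74) recv 22: drop
Round 2: pos3(id22) recv 79: fwd; pos0(id74) recv 76: fwd
After round 2: 2 messages still in flight

Answer: 2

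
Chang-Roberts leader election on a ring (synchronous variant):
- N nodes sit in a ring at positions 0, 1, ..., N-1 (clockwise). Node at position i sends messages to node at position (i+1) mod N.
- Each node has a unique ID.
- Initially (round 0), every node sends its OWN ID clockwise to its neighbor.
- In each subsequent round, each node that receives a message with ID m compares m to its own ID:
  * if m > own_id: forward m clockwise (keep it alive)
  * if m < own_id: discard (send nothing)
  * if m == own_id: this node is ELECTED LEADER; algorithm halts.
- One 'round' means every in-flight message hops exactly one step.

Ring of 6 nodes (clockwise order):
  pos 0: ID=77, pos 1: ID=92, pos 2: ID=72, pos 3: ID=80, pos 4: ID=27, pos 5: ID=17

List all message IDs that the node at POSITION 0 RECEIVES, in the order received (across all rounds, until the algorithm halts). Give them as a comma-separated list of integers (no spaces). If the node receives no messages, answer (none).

Answer: 17,27,80,92

Derivation:
Round 1: pos1(id92) recv 77: drop; pos2(id72) recv 92: fwd; pos3(id80) recv 72: drop; pos4(id27) recv 80: fwd; pos5(id17) recv 27: fwd; pos0(id77) recv 17: drop
Round 2: pos3(id80) recv 92: fwd; pos5(id17) recv 80: fwd; pos0(id77) recv 27: drop
Round 3: pos4(id27) recv 92: fwd; pos0(id77) recv 80: fwd
Round 4: pos5(id17) recv 92: fwd; pos1(id92) recv 80: drop
Round 5: pos0(id77) recv 92: fwd
Round 6: pos1(id92) recv 92: ELECTED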